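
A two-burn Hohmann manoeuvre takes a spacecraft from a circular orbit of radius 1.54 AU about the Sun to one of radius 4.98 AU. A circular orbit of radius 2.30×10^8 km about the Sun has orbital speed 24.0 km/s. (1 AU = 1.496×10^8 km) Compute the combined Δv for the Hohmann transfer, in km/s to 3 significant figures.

From the circular-orbit relation v² = μ/r at r = 2.30×10^8 km: μ = v²r = (24.0)² × 2.30×10^8 = 1.32480×10^11 km³/s².
In km: r₁ = 1.54 × 1.496×10^8 = 2.30384×10^8 km; r₂ = 4.98 × 1.496×10^8 = 7.45008×10^8 km.
Transfer-ellipse semi-major axis a_t = (r₁ + r₂)/2 = (2.30384×10^8 + 7.45008×10^8)/2 = 4.87696×10^8 km.
Circular speed at r₁: v₁ = √(μ/r₁) = √(1.32480×10^11/2.30384×10^8) = 23.980 km/s.
Transfer-orbit speed at r₁ (vis-viva): v_p = √[μ(2/r₁ − 1/a_t)] = 29.638 km/s.
First burn Δv₁ = |v_p − v₁| = 5.658 km/s.
Circular speed at r₂: v₂ = √(μ/r₂) = 13.335 km/s.
Transfer-orbit speed at r₂: v_a = √[μ(2/r₂ − 1/a_t)] = 9.1653 km/s.
Second burn Δv₂ = |v₂ − v_a| = 4.170 km/s.
Δv = Δv₁ + Δv₂ = 5.658 + 4.170 = 9.828 km/s.

Δv = 9.83 km/s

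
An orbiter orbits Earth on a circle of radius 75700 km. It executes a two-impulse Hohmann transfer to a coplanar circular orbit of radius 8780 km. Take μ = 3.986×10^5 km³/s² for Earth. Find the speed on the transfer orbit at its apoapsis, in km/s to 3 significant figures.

Semi-major axis of the transfer orbit: a_t = (75700 + 8780)/2 = 42240 km.
At apoapsis, r = 75700 km.
Vis-viva: v = √[μ(2/r − 1/a_t)] = √[3.986×10^5 × (2/75700 − 1/42240)] = 1.046 km/s.

v = 1.05 km/s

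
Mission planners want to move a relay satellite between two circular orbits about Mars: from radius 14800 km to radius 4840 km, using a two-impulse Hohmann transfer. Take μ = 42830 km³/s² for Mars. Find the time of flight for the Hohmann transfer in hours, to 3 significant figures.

The Hohmann ellipse has a_t = (r₁ + r₂)/2 = 9820 km.
Transfer time t = π√(a_t³/μ) = π√((9820)³ / 42830) = 14770 s.
Converting: 14770 s ÷ 3600 s/hour = 4.10 hours.

t = 4.10 hours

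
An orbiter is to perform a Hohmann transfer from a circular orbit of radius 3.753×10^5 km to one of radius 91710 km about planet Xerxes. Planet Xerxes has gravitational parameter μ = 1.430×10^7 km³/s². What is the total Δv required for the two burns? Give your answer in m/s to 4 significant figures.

Δv = 5648 m/s

Semi-major axis of the transfer orbit: a_t = (3.753×10^5 + 91710)/2 = 2.33505×10^5 km.
At r₁ the circular-orbit speed is v₁ = √(μ/r₁) = 6.1728 km/s.
On the transfer ellipse at r₁, vis-viva equation gives v_a = √[μ(2/r₁ − 1/a_t)] = 3.8685 km/s.
First burn Δv₁ = |v_a − v₁| = 2.304 km/s.
At r₂, v₂ = √(μ/r₂) = 12.487 km/s.
Transfer-orbit speed at r₂: v_p = √[μ(2/r₂ − 1/a_t)] = 15.831 km/s.
Second burn Δv₂ = |v₂ − v_p| = 3.344 km/s.
Total Δv = Δv₁ + Δv₂ = 5.648 km/s.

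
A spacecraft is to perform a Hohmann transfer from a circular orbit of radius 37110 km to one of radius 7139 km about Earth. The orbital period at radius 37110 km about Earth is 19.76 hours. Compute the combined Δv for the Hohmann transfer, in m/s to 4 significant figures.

Δv = 3621 m/s

From Kepler's third law T² = 4π²r³/μ at r = 37110 km, T = 19.76 hours = 19.76 × 3600 s = 71136 s: μ = 4π²r³/T² = 3.98707×10^5 km³/s².
The Hohmann ellipse has a_t = (r₁ + r₂)/2 = 22124.5 km.
At r₁ the circular-orbit speed is v₁ = √(μ/r₁) = 3.278 km/s.
Transfer-orbit speed at r₁ (v² = μ(2/r − 1/a)): v_a = √[μ(2/r₁ − 1/a_t)] = 1.862 km/s.
First burn Δv₁ = |v_a − v₁| = 1.416 km/s.
Circular speed at r₂: v₂ = √(μ/r₂) = 7.47323 km/s.
Transfer-orbit speed at r₂: v_p = √[μ(2/r₂ − 1/a_t)] = 9.67870 km/s.
Second burn Δv₂ = |v₂ − v_p| = 2.205 km/s.
Δv = Δv₁ + Δv₂ = 1.416 + 2.205 = 3.621 km/s.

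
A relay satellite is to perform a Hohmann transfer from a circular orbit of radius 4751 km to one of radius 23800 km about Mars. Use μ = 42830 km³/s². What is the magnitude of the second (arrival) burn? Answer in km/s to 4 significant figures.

Transfer-ellipse semi-major axis a_t = (r₁ + r₂)/2 = (4751 + 23800)/2 = 14275.5 km.
On the circular orbit at r = 23800 km, v_c = √(μ/r) = 1.3415 km/s.
Vis-viva on the transfer ellipse at r = 23800 km gives v_t = √[μ(2/r − 1/a_t)] = 0.77390 km/s.
Δv₂ = |v_t − v_c| = |0.77390 − 1.3415| = 0.5676 km/s.

Δv₂ = 0.5676 km/s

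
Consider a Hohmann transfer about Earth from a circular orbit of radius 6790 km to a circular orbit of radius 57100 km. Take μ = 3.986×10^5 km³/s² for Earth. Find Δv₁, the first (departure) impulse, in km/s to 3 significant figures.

Transfer-ellipse semi-major axis a_t = (r₁ + r₂)/2 = (6790 + 57100)/2 = 31945 km.
Circular speed at r = 6790 km: v_c = √(μ/r) = 7.6619 km/s.
Transfer-orbit speed at the same r (vis-viva, a = a_t): v_t = √[μ(2/r − 1/a_t)] = 10.244 km/s.
Δv₁ = |v_t − v_c| = |10.244 − 7.6619| = 2.582 km/s.

Δv₁ = 2.58 km/s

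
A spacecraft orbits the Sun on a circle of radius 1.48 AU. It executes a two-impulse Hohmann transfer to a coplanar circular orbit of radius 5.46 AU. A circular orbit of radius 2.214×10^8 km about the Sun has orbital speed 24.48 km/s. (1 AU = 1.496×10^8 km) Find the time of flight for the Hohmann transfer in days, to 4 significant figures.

From the circular-orbit relation v² = μ/r at r = 2.214×10^8 km: μ = v²r = (24.48)² × 2.214×10^8 = 1.32678×10^11 km³/s².
In km: r₁ = 1.48 × 1.496×10^8 = 2.21408×10^8 km; r₂ = 5.46 × 1.496×10^8 = 8.16816×10^8 km.
Semi-major axis of the transfer orbit: a_t = (2.21408×10^8 + 8.16816×10^8)/2 = 5.19112×10^8 km.
By Kepler's third law the transfer-orbit period is T = 2π√(a_t³/μ), so t = T/2 = 1.020×10^8 s.
Converting: 1.020×10^8 s ÷ 86400 s/day = 1181 days.

t = 1181 days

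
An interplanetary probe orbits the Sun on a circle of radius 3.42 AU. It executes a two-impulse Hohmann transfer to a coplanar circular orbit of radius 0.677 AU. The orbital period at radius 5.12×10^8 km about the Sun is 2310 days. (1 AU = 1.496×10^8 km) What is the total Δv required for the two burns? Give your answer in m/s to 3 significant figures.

Δv = 17400 m/s

From Kepler's third law T² = 4π²r³/μ at r = 5.12×10^8 km, T = 2310 days = 2310 × 86400 s = 1.99584×10^8 s: μ = 4π²r³/T² = 1.33020×10^11 km³/s².
In km: r₁ = 3.42 × 1.496×10^8 = 5.11632×10^8 km; r₂ = 0.677 × 1.496×10^8 = 1.012792×10^8 km.
Transfer-ellipse semi-major axis a_t = (r₁ + r₂)/2 = (5.11632×10^8 + 1.012792×10^8)/2 = 3.064556×10^8 km.
At r₁ the circular-orbit speed is v₁ = √(μ/r₁) = 16.1243 km/s.
On the transfer ellipse at r₁, v² = μ(2/r − 1/a) gives v_a = √[μ(2/r₁ − 1/a_t)] = 9.26951 km/s.
First burn Δv₁ = |v_a − v₁| = 6.8548 km/s.
Circular speed at r₂: v₂ = √(μ/r₂) = 36.241 km/s.
Transfer-orbit speed at r₂: v_p = √[μ(2/r₂ − 1/a_t)] = 46.827 km/s.
Second burn Δv₂ = |v₂ − v_p| = 10.586 km/s.
Total Δv = Δv₁ + Δv₂ = 17.44 km/s.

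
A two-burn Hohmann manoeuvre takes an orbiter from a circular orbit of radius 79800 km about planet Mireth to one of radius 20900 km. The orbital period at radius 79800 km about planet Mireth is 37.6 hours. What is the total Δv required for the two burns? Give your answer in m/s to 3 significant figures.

From Kepler's third law T² = 4π²r³/μ at r = 79800 km, T = 37.6 hours = 37.6 × 3600 s = 1.3536×10^5 s: μ = 4π²r³/T² = 1.09493×10^6 km³/s².
Transfer-ellipse semi-major axis a_t = (r₁ + r₂)/2 = (79800 + 20900)/2 = 50350 km.
Circular speed at r₁: v₁ = √(μ/r₁) = √(1.09493×10^6/79800) = 3.7042 km/s.
On the transfer ellipse at r₁, vis-viva equation gives v_a = √[μ(2/r₁ − 1/a_t)] = 2.3865 km/s.
First burn Δv₁ = |v_a − v₁| = 1.318 km/s.
Circular speed at r₂: v₂ = √(μ/r₂) = 7.238 km/s.
Transfer-orbit speed at r₂: v_p = √[μ(2/r₂ − 1/a_t)] = 9.112 km/s.
Second burn Δv₂ = |v₂ − v_p| = 1.874 km/s.
Δv = Δv₁ + Δv₂ = 1.318 + 1.874 = 3.192 km/s.

Δv = 3190 m/s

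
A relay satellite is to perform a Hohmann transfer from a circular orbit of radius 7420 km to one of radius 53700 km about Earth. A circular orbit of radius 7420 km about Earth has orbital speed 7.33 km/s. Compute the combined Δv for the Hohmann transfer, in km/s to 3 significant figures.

Δv = 3.77 km/s

From the circular-orbit relation v² = μ/r at r = 7420 km: μ = v²r = (7.33)² × 7420 = 3.98668×10^5 km³/s².
Semi-major axis of the transfer orbit: a_t = (7420 + 53700)/2 = 30560 km.
At r₁ the circular-orbit speed is v₁ = √(μ/r₁) = 7.330 km/s.
Transfer-orbit speed at r₁ (vis-viva): v_p = √[μ(2/r₁ − 1/a_t)] = 9.717 km/s.
First burn Δv₁ = |v_p − v₁| = 2.387 km/s.
At r₂, v₂ = √(μ/r₂) = 2.725 km/s.
Transfer-orbit speed at r₂: v_a = √[μ(2/r₂ − 1/a_t)] = 1.343 km/s.
Second burn Δv₂ = |v₂ − v_a| = 1.382 km/s.
Total Δv = Δv₁ + Δv₂ = 3.769 km/s.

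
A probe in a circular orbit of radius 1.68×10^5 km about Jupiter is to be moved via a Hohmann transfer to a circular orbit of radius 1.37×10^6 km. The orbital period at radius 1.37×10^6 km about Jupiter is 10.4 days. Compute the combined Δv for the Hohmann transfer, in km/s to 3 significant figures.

Δv = 14.3 km/s

From Kepler's third law T² = 4π²r³/μ at r = 1.37×10^6 km, T = 10.4 days = 10.4 × 86400 s = 8.9856×10^5 s: μ = 4π²r³/T² = 1.25727×10^8 km³/s².
The Hohmann ellipse has a_t = (r₁ + r₂)/2 = 7.690×10^5 km.
Circular speed at r₁: v₁ = √(μ/r₁) = √(1.25727×10^8/1.680×10^5) = 27.3564 km/s.
On the transfer ellipse at r₁, vis-viva equation gives v_p = √[μ(2/r₁ − 1/a_t)] = 36.5137 km/s.
First burn Δv₁ = |v_p − v₁| = 9.157 km/s.
Circular speed at r₂: v₂ = √(μ/r₂) = 9.580 km/s.
Transfer-orbit speed at r₂: v_a = √[μ(2/r₂ − 1/a_t)] = 4.478 km/s.
Second burn Δv₂ = |v₂ − v_a| = 5.102 km/s.
Total Δv = Δv₁ + Δv₂ = 14.26 km/s.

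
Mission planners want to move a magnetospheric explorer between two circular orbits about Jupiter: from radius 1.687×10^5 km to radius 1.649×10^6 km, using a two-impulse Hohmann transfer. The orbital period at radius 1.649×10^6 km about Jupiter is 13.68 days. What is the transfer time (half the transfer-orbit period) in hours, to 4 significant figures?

t = 67.17 hours

From Kepler's third law T² = 4π²r³/μ at r = 1.649×10^6 km, T = 13.68 days = 13.68 × 86400 s = 1.181952×10^6 s: μ = 4π²r³/T² = 1.26713×10^8 km³/s².
Transfer-ellipse semi-major axis a_t = (r₁ + r₂)/2 = (1.687×10^5 + 1.649×10^6)/2 = 9.0885×10^5 km.
Transfer time t = π√(a_t³/μ) = π√((9.0885×10^5)³ / 1.26713×10^8) = 2.418×10^5 s.
Converting: 2.418×10^5 s ÷ 3600 s/hour = 67.17 hours.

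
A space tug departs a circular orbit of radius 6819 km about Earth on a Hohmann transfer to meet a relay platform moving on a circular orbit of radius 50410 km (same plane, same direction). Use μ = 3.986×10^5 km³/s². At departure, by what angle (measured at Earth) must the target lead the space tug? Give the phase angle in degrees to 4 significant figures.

Semi-major axis of the transfer orbit: a_t = (6819 + 50410)/2 = 28614.5 km.
The half-period of the transfer ellipse is t = π√(a_t³/μ) = 24086 s.
Target angular speed ω₂ = √(μ/r₂³) = 5.5782×10^-5 rad/s.
Angle swept by the target during transfer: ω₂·t = 1.3436 rad = 76.98°.
The space tug traverses 180° on the transfer ellipse, so the target must lead by 180° − 76.98° = 103.0°.

φ = 103.0°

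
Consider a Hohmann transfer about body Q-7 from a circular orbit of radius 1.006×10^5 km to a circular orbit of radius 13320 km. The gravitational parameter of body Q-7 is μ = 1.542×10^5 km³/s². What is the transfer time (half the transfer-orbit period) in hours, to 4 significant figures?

t = 30.21 hours

Transfer-ellipse semi-major axis a_t = (r₁ + r₂)/2 = (1.006×10^5 + 13320)/2 = 56960 km.
By Kepler's third law the transfer-orbit period is T = 2π√(a_t³/μ), so t = T/2 = 1.0876×10^5 s.
Converting: 1.0876×10^5 s ÷ 3600 s/hour = 30.21 hours.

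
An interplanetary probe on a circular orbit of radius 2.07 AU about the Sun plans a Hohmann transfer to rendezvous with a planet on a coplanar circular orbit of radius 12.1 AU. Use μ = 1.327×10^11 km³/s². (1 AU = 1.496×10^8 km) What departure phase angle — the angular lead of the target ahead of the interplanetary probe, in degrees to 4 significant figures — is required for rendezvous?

In km: r₁ = 2.07 × 1.496×10^8 = 3.09672×10^8 km; r₂ = 12.1 × 1.496×10^8 = 1.81016×10^9 km.
The Hohmann ellipse has a_t = (r₁ + r₂)/2 = 1.059916×10^9 km.
The half-period of the transfer ellipse is t = π√(a_t³/μ) = 2.976×10^8 s.
Target angular speed ω₂ = √(μ/r₂³) = 4.730×10^-9 rad/s.
Angle swept by the target during transfer: ω₂·t = 1.4076 rad = 80.65°.
Arrival is 180° from departure on the ellipse, so φ = 180° − 80.65° = 99.35°.

φ = 99.35°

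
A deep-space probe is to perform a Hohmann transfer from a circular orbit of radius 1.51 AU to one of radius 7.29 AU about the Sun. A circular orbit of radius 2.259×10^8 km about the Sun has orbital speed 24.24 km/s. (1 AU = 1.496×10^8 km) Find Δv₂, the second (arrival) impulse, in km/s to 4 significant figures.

Δv₂ = 4.569 km/s

From the circular-orbit relation v² = μ/r at r = 2.259×10^8 km: μ = v²r = (24.24)² × 2.259×10^8 = 1.32734×10^11 km³/s².
In km: r₁ = 1.51 × 1.496×10^8 = 2.25896×10^8 km; r₂ = 7.29 × 1.496×10^8 = 1.090584×10^9 km.
Transfer-ellipse semi-major axis a_t = (r₁ + r₂)/2 = (2.25896×10^8 + 1.090584×10^9)/2 = 6.5824×10^8 km.
Circular speed at r = 1.090584×10^9 km: v_c = √(μ/r) = 11.032 km/s.
Vis-viva on the transfer ellipse at r = 1.090584×10^9 km gives v_t = √[μ(2/r − 1/a_t)] = 6.4628 km/s.
Δv₂ = |v_t − v_c| = |6.4628 − 11.032| = 4.569 km/s.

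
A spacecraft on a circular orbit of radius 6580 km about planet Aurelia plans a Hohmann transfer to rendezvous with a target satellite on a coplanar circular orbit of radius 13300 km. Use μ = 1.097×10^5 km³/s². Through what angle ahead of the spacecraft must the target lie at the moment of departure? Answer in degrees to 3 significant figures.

φ = 63.7°

Semi-major axis of the transfer orbit: a_t = (6580 + 13300)/2 = 9940 km.
Transfer time t = π√(a_t³/μ) = 9400.0 s.
The target's mean motion on its circular orbit is ω₂ = √(μ/r₂³) = 2.1594×10^-4 rad/s.
Angle swept by the target during transfer: ω₂·t = 2.030 rad = 116.3°.
The spacecraft traverses 180° on the transfer ellipse, so the target must lead by 180° − 116.3° = 63.7°.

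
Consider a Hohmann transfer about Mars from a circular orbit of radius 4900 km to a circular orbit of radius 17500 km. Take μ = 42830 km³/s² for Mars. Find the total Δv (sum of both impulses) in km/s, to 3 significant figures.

Semi-major axis of the transfer orbit: a_t = (4900 + 17500)/2 = 11200 km.
At r₁ the circular-orbit speed is v₁ = √(μ/r₁) = 2.9565 km/s.
Transfer-orbit speed at r₁ (vis-viva): v_p = √[μ(2/r₁ − 1/a_t)] = 3.6956 km/s.
First burn Δv₁ = |v_p − v₁| = 0.7391 km/s.
At r₂, v₂ = √(μ/r₂) = 1.56443 km/s.
Transfer-orbit speed at r₂: v_a = √[μ(2/r₂ − 1/a_t)] = 1.03477 km/s.
Second burn Δv₂ = |v₂ − v_a| = 0.5297 km/s.
Total Δv = Δv₁ + Δv₂ = 1.269 km/s.

Δv = 1.27 km/s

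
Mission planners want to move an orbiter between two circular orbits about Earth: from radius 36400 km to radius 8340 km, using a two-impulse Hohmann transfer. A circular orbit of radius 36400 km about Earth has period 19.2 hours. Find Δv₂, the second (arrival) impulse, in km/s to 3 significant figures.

Δv₂ = 1.91 km/s

From Kepler's third law T² = 4π²r³/μ at r = 36400 km, T = 19.2 hours = 19.2 × 3600 s = 69120 s: μ = 4π²r³/T² = 3.98526×10^5 km³/s².
The Hohmann ellipse has a_t = (r₁ + r₂)/2 = 22370 km.
On the circular orbit at r = 8340 km, v_c = √(μ/r) = 6.913 km/s.
Transfer-orbit speed at the same r (vis-viva, a = a_t): v_t = √[μ(2/r − 1/a_t)] = 8.818 km/s.
Δv₂ = |v_t − v_c| = |8.818 − 6.913| = 1.905 km/s.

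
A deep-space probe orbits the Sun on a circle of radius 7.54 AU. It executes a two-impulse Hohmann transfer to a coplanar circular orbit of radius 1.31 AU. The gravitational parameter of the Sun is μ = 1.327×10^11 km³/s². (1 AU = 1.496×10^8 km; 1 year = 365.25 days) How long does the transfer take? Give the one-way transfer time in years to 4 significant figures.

In km: r₁ = 7.54 × 1.496×10^8 = 1.127984×10^9 km; r₂ = 1.31 × 1.496×10^8 = 1.95976×10^8 km.
The Hohmann ellipse has a_t = (r₁ + r₂)/2 = 6.6198×10^8 km.
By Kepler's third law the transfer-orbit period is T = 2π√(a_t³/μ), so t = T/2 = 1.469×10^8 s.
Converting: 1.469×10^8 s ÷ 3.15576×10^7 s/year (365.25 × 86400) = 4.655 years.

t = 4.655 years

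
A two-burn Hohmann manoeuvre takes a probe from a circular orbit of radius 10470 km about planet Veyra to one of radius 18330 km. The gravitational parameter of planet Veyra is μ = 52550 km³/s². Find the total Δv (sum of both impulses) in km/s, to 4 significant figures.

The Hohmann ellipse has a_t = (r₁ + r₂)/2 = 14400 km.
Circular speed at r₁: v₁ = √(μ/r₁) = √(52550/10470) = 2.2403 km/s.
On the transfer ellipse at r₁, v² = μ(2/r − 1/a) gives v_p = √[μ(2/r₁ − 1/a_t)] = 2.5276 km/s.
First burn Δv₁ = |v_p − v₁| = 0.2873 km/s.
Circular speed at r₂: v₂ = √(μ/r₂) = 1.6932 km/s.
Transfer-orbit speed at r₂: v_a = √[μ(2/r₂ − 1/a_t)] = 1.4438 km/s.
Second burn Δv₂ = |v₂ − v_a| = 0.2494 km/s.
Total Δv = Δv₁ + Δv₂ = 0.5367 km/s.

Δv = 0.5367 km/s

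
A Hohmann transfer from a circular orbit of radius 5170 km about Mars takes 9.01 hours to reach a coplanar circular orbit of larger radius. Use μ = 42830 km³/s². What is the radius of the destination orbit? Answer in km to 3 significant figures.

r₂ = 28000 km

Transfer time t = 9.01 hours = 32436 s, and t = π√(a_t³/μ).
So a_t = (μ t²/π²)^(1/3) = (42830 × (32436)² / π²)^(1/3) = 16590 km.
Since a_t = (r₁ + r₂)/2, r₂ = 2a_t − r₁ = 2×16590 − 5170 = 28010 km.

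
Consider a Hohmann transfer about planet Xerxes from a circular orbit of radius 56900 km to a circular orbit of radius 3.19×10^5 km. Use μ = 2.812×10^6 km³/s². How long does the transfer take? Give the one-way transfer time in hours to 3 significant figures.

t = 42.4 hours

Transfer-ellipse semi-major axis a_t = (r₁ + r₂)/2 = (56900 + 3.190×10^5)/2 = 1.8795×10^5 km.
By Kepler's third law the transfer-orbit period is T = 2π√(a_t³/μ), so t = T/2 = 1.527×10^5 s.
Converting: 1.527×10^5 s ÷ 3600 s/hour = 42.4 hours.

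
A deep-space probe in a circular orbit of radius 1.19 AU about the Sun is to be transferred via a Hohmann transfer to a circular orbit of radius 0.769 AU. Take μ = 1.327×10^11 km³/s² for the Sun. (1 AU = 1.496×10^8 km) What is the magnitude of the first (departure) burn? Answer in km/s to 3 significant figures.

Δv₁ = 3.11 km/s

In km: r₁ = 1.19 × 1.496×10^8 = 1.78024×10^8 km; r₂ = 0.769 × 1.496×10^8 = 1.150424×10^8 km.
The Hohmann ellipse has a_t = (r₁ + r₂)/2 = 1.465332×10^8 km.
On the circular orbit at r = 1.78024×10^8 km, v_c = √(μ/r) = 27.302 km/s.
Transfer-orbit speed at the same r (vis-viva, a = a_t): v_t = √[μ(2/r − 1/a_t)] = 24.191 km/s.
Δv₁ = |v_t − v_c| = |24.191 − 27.302| = 3.111 km/s.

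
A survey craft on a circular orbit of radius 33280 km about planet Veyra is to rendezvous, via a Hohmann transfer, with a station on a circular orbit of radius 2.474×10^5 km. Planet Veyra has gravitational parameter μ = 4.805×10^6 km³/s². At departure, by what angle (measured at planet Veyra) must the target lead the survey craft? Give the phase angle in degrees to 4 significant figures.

φ = 103.1°

The Hohmann ellipse has a_t = (r₁ + r₂)/2 = 1.4034×10^5 km.
Transfer time t = π√(a_t³/μ) = 75349 s.
The target's mean motion on its circular orbit is ω₂ = √(μ/r₂³) = 1.7813×10^-5 rad/s.
Angle swept by the target during transfer: ω₂·t = 1.3422 rad = 76.90°.
The survey craft traverses 180° on the transfer ellipse, so the target must lead by 180° − 76.90° = 103.1°.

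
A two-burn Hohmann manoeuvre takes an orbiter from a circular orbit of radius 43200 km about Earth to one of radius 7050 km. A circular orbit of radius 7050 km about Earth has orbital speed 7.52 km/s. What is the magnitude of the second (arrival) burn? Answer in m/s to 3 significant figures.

Δv₂ = 2340 m/s

From the circular-orbit relation v² = μ/r at r = 7050 km: μ = v²r = (7.52)² × 7050 = 3.98680×10^5 km³/s².
Transfer-ellipse semi-major axis a_t = (r₁ + r₂)/2 = (43200 + 7050)/2 = 25125 km.
Circular speed at r = 7050 km: v_c = √(μ/r) = 7.520 km/s.
Vis-viva on the transfer ellipse at r = 7050 km gives v_t = √[μ(2/r − 1/a_t)] = 9.861 km/s.
Δv₂ = |v_t − v_c| = |9.861 − 7.520| = 2.341 km/s.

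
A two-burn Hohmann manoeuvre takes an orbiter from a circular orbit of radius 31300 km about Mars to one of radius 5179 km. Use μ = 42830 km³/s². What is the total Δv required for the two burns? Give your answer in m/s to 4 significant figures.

Transfer-ellipse semi-major axis a_t = (r₁ + r₂)/2 = (31300 + 5179)/2 = 18239.5 km.
Circular speed at r₁: v₁ = √(μ/r₁) = √(42830/31300) = 1.16977 km/s.
On the transfer ellipse at r₁, vis-viva gives v_a = √[μ(2/r₁ − 1/a_t)] = 0.623330 km/s.
First burn Δv₁ = |v_a − v₁| = 0.5464 km/s.
At r₂, v₂ = √(μ/r₂) = 2.87575 km/s.
Transfer-orbit speed at r₂: v_p = √[μ(2/r₂ − 1/a_t)] = 3.76718 km/s.
Second burn Δv₂ = |v₂ − v_p| = 0.8914 km/s.
Total Δv = Δv₁ + Δv₂ = 1.438 km/s.

Δv = 1438 m/s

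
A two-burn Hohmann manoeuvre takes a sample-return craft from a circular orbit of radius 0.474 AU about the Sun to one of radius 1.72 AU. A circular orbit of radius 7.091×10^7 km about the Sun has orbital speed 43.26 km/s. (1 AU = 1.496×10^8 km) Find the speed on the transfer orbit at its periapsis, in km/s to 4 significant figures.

v = 54.17 km/s

From the circular-orbit relation v² = μ/r at r = 7.091×10^7 km: μ = v²r = (43.26)² × 7.091×10^7 = 1.32703×10^11 km³/s².
In km: r₁ = 0.474 × 1.496×10^8 = 7.09104×10^7 km; r₂ = 1.72 × 1.496×10^8 = 2.57312×10^8 km.
Semi-major axis of the transfer orbit: a_t = (7.09104×10^7 + 2.57312×10^8)/2 = 1.641112×10^8 km.
At periapsis, r = 7.09104×10^7 km.
Applying v² = μ(2/r − 1/a_t): v = 54.17 km/s.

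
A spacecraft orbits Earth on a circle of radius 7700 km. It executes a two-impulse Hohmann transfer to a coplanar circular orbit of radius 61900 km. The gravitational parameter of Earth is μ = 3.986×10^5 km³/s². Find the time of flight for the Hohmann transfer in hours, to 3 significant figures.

Semi-major axis of the transfer orbit: a_t = (7700 + 61900)/2 = 34800 km.
Transfer time t = π√(a_t³/μ) = π√((34800)³ / 3.986×10^5) = 32300 s.
Converting: 32300 s ÷ 3600 s/hour = 8.97 hours.

t = 8.97 hours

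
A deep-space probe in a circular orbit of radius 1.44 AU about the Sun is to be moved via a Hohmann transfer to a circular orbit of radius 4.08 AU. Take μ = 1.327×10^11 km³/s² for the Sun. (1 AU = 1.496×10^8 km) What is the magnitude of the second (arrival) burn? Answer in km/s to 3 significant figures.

In km: r₁ = 1.44 × 1.496×10^8 = 2.15424×10^8 km; r₂ = 4.08 × 1.496×10^8 = 6.10368×10^8 km.
Semi-major axis of the transfer orbit: a_t = (2.15424×10^8 + 6.10368×10^8)/2 = 4.12896×10^8 km.
On the circular orbit at r = 6.10368×10^8 km, v_c = √(μ/r) = 14.7448 km/s.
Vis-viva on the transfer ellipse at r = 6.10368×10^8 km gives v_t = √[μ(2/r − 1/a_t)] = 10.6504 km/s.
Δv₂ = |v_t − v_c| = |10.6504 − 14.7448| = 4.094 km/s.

Δv₂ = 4.09 km/s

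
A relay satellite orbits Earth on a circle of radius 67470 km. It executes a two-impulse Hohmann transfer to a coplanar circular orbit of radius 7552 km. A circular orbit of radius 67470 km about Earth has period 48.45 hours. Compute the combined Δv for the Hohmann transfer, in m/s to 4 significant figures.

Δv = 3818 m/s

From Kepler's third law T² = 4π²r³/μ at r = 67470 km, T = 48.45 hours = 48.45 × 3600 s = 1.7442×10^5 s: μ = 4π²r³/T² = 3.98565×10^5 km³/s².
Transfer-ellipse semi-major axis a_t = (r₁ + r₂)/2 = (67470 + 7552)/2 = 37511 km.
At r₁ the circular-orbit speed is v₁ = √(μ/r₁) = 2.4305 km/s.
On the transfer ellipse at r₁, vis-viva gives v_a = √[μ(2/r₁ − 1/a_t)] = 1.0906 km/s.
First burn Δv₁ = |v_a − v₁| = 1.340 km/s.
Circular speed at r₂: v₂ = √(μ/r₂) = 7.265 km/s.
Transfer-orbit speed at r₂: v_p = √[μ(2/r₂ − 1/a_t)] = 9.743 km/s.
Second burn Δv₂ = |v₂ − v_p| = 2.478 km/s.
Total Δv = Δv₁ + Δv₂ = 3.818 km/s.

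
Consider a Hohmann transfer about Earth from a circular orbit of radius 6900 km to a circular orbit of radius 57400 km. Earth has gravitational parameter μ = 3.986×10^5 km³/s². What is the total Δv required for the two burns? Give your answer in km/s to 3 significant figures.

Δv = 3.97 km/s

Semi-major axis of the transfer orbit: a_t = (6900 + 57400)/2 = 32150 km.
At r₁ the circular-orbit speed is v₁ = √(μ/r₁) = 7.60053 km/s.
On the transfer ellipse at r₁, vis-viva equation gives v_p = √[μ(2/r₁ − 1/a_t)] = 10.1557 km/s.
First burn Δv₁ = |v_p − v₁| = 2.5552 km/s.
At r₂, v₂ = √(μ/r₂) = 2.6352 km/s.
Transfer-orbit speed at r₂: v_a = √[μ(2/r₂ − 1/a_t)] = 1.2208 km/s.
Second burn Δv₂ = |v₂ − v_a| = 1.4144 km/s.
Total Δv = Δv₁ + Δv₂ = 3.970 km/s.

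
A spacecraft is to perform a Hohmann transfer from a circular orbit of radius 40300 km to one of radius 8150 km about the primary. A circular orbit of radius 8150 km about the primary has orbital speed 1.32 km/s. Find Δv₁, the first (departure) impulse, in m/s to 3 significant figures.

From the circular-orbit relation v² = μ/r at r = 8150 km: μ = v²r = (1.32)² × 8150 = 14200.6 km³/s².
The Hohmann ellipse has a_t = (r₁ + r₂)/2 = 24225 km.
Circular speed at r = 40300 km: v_c = √(μ/r) = 0.5936 km/s.
Transfer-orbit speed at the same r (vis-viva, a = a_t): v_t = √[μ(2/r − 1/a_t)] = 0.3443 km/s.
Δv₁ = |v_t − v_c| = |0.3443 − 0.5936| = 0.2493 km/s.

Δv₁ = 249 m/s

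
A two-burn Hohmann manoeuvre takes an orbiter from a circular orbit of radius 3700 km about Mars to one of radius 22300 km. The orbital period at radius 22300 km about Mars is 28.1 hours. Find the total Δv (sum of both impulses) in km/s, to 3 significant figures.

From Kepler's third law T² = 4π²r³/μ at r = 22300 km, T = 28.1 hours = 28.1 × 3600 s = 1.0116×10^5 s: μ = 4π²r³/T² = 42781.6 km³/s².
Transfer-ellipse semi-major axis a_t = (r₁ + r₂)/2 = (3700 + 22300)/2 = 13000 km.
At r₁ the circular-orbit speed is v₁ = √(μ/r₁) = 3.4004 km/s.
On the transfer ellipse at r₁, v² = μ(2/r − 1/a) gives v_p = √[μ(2/r₁ − 1/a_t)] = 4.4536 km/s.
First burn Δv₁ = |v_p − v₁| = 1.053 km/s.
Circular speed at r₂: v₂ = √(μ/r₂) = 1.3851 km/s.
Transfer-orbit speed at r₂: v_a = √[μ(2/r₂ − 1/a_t)] = 0.73893 km/s.
Second burn Δv₂ = |v₂ − v_a| = 0.6462 km/s.
Total Δv = Δv₁ + Δv₂ = 1.699 km/s.

Δv = 1.70 km/s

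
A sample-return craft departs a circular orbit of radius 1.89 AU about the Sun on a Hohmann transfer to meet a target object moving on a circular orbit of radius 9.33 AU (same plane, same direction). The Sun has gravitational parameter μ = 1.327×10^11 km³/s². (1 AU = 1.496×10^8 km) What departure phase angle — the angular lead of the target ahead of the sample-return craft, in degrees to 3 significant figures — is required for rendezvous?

In km: r₁ = 1.89 × 1.496×10^8 = 2.82744×10^8 km; r₂ = 9.33 × 1.496×10^8 = 1.395768×10^9 km.
Transfer-ellipse semi-major axis a_t = (r₁ + r₂)/2 = (2.82744×10^8 + 1.395768×10^9)/2 = 8.39256×10^8 km.
The half-period of the transfer ellipse is t = π√(a_t³/μ) = 2.0968×10^8 s.
The target's mean motion on its circular orbit is ω₂ = √(μ/r₂³) = 6.9858×10^-9 rad/s.
Angle swept by the target during transfer: ω₂·t = 1.4648 rad = 83.93°.
Arrival is 180° from departure on the ellipse, so φ = 180° − 83.93° = 96.1°.

φ = 96.1°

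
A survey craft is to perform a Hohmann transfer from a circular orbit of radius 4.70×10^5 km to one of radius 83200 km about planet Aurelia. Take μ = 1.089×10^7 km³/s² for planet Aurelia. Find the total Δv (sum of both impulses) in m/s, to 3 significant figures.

Semi-major axis of the transfer orbit: a_t = (4.700×10^5 + 83200)/2 = 2.766×10^5 km.
At r₁ the circular-orbit speed is v₁ = √(μ/r₁) = 4.81354 km/s.
On the transfer ellipse at r₁, vis-viva equation gives v_a = √[μ(2/r₁ − 1/a_t)] = 2.63998 km/s.
First burn Δv₁ = |v_a − v₁| = 2.1736 km/s.
Circular speed at r₂: v₂ = √(μ/r₂) = 11.44069 km/s.
Transfer-orbit speed at r₂: v_p = √[μ(2/r₂ − 1/a_t)] = 14.91335 km/s.
Second burn Δv₂ = |v₂ − v_p| = 3.4727 km/s.
Δv = Δv₁ + Δv₂ = 2.1736 + 3.4727 = 5.646 km/s.

Δv = 5650 m/s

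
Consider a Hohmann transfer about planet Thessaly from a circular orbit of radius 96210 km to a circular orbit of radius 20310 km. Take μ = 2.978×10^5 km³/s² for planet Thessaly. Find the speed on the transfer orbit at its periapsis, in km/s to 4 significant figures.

v = 4.921 km/s

The Hohmann ellipse has a_t = (r₁ + r₂)/2 = 58260 km.
At periapsis, r = 20310 km.
Applying v² = μ(2/r − 1/a_t): v = 4.921 km/s.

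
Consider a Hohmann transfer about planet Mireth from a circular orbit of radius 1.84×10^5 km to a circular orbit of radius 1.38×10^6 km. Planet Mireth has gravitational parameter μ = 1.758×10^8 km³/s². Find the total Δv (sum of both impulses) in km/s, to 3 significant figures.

Δv = 16.0 km/s

Transfer-ellipse semi-major axis a_t = (r₁ + r₂)/2 = (1.840×10^5 + 1.380×10^6)/2 = 7.820×10^5 km.
Circular speed at r₁: v₁ = √(μ/r₁) = √(1.758×10^8/1.840×10^5) = 30.91 km/s.
On the transfer ellipse at r₁, v² = μ(2/r − 1/a) gives v_p = √[μ(2/r₁ − 1/a_t)] = 41.06 km/s.
First burn Δv₁ = |v_p − v₁| = 10.15 km/s.
At r₂, v₂ = √(μ/r₂) = 11.287 km/s.
Transfer-orbit speed at r₂: v_a = √[μ(2/r₂ − 1/a_t)] = 5.4749 km/s.
Second burn Δv₂ = |v₂ − v_a| = 5.812 km/s.
Total Δv = Δv₁ + Δv₂ = 15.96 km/s.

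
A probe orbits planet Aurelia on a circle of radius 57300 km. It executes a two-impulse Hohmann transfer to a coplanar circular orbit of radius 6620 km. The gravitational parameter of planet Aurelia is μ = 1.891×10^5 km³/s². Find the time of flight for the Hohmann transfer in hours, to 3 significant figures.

t = 11.5 hours

Semi-major axis of the transfer orbit: a_t = (57300 + 6620)/2 = 31960 km.
Transfer time t = π√(a_t³/μ) = π√((31960)³ / 1.891×10^5) = 41280 s.
Converting: 41280 s ÷ 3600 s/hour = 11.5 hours.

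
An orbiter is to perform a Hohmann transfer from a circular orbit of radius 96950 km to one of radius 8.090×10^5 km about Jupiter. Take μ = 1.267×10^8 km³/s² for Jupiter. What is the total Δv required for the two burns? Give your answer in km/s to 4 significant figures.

Δv = 18.89 km/s

The Hohmann ellipse has a_t = (r₁ + r₂)/2 = 4.52975×10^5 km.
At r₁ the circular-orbit speed is v₁ = √(μ/r₁) = 36.151 km/s.
Transfer-orbit speed at r₁ (v² = μ(2/r − 1/a)): v_p = √[μ(2/r₁ − 1/a_t)] = 48.312 km/s.
First burn Δv₁ = |v_p − v₁| = 12.161 km/s.
At r₂, v₂ = √(μ/r₂) = 12.5145 km/s.
Transfer-orbit speed at r₂: v_a = √[μ(2/r₂ − 1/a_t)] = 5.78963 km/s.
Second burn Δv₂ = |v₂ − v_a| = 6.7249 km/s.
Δv = Δv₁ + Δv₂ = 12.161 + 6.7249 = 18.89 km/s.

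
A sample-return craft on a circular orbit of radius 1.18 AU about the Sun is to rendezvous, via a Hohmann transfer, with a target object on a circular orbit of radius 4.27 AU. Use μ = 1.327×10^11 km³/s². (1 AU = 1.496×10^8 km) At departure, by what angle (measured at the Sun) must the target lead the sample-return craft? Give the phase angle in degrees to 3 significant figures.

φ = 88.2°

In km: r₁ = 1.18 × 1.496×10^8 = 1.76528×10^8 km; r₂ = 4.27 × 1.496×10^8 = 6.38792×10^8 km.
Semi-major axis of the transfer orbit: a_t = (1.76528×10^8 + 6.38792×10^8)/2 = 4.0766×10^8 km.
Transfer time t = π√(a_t³/μ) = 7.0984×10^7 s.
Target angular speed ω₂ = √(μ/r₂³) = 2.2563×10^-8 rad/s.
Angle swept by the target during transfer: ω₂·t = 1.60161 rad = 91.77°.
Arrival is 180° from departure on the ellipse, so φ = 180° − 91.77° = 88.2°.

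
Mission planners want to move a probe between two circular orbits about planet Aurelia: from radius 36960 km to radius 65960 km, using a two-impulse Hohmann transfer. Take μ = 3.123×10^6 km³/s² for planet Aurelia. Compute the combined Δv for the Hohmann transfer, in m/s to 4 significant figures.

Semi-major axis of the transfer orbit: a_t = (36960 + 65960)/2 = 51460 km.
Circular speed at r₁: v₁ = √(μ/r₁) = √(3.123×10^6/36960) = 9.1922 km/s.
On the transfer ellipse at r₁, vis-viva gives v_p = √[μ(2/r₁ − 1/a_t)] = 10.407 km/s.
First burn Δv₁ = |v_p − v₁| = 1.215 km/s.
At r₂, v₂ = √(μ/r₂) = 6.8809 km/s.
Transfer-orbit speed at r₂: v_a = √[μ(2/r₂ − 1/a_t)] = 5.8315 km/s.
Second burn Δv₂ = |v₂ − v_a| = 1.049 km/s.
Δv = Δv₁ + Δv₂ = 1.215 + 1.049 = 2.264 km/s.

Δv = 2264 m/s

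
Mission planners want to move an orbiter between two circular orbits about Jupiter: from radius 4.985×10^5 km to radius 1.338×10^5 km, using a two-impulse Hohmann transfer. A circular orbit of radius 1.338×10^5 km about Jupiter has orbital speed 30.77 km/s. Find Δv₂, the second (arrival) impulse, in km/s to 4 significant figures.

Δv₂ = 7.868 km/s

From the circular-orbit relation v² = μ/r at r = 1.338×10^5 km: μ = v²r = (30.77)² × 1.338×10^5 = 1.26681×10^8 km³/s².
Semi-major axis of the transfer orbit: a_t = (4.985×10^5 + 1.338×10^5)/2 = 3.1615×10^5 km.
On the circular orbit at r = 1.338×10^5 km, v_c = √(μ/r) = 30.770 km/s.
Transfer-orbit speed at the same r (vis-viva, a = a_t): v_t = √[μ(2/r − 1/a_t)] = 38.638 km/s.
Δv₂ = |v_t − v_c| = |38.638 − 30.770| = 7.868 km/s.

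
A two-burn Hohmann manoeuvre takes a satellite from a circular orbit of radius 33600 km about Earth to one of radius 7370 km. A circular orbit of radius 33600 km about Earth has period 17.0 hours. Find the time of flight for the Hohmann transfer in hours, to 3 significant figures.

From Kepler's third law T² = 4π²r³/μ at r = 33600 km, T = 17.0 hours = 17.0 × 3600 s = 61200 s: μ = 4π²r³/T² = 3.99829×10^5 km³/s².
Transfer-ellipse semi-major axis a_t = (r₁ + r₂)/2 = (33600 + 7370)/2 = 20485 km.
Transfer time t = π√(a_t³/μ) = π√((20485)³ / 3.99829×10^5) = 14570 s.
Converting: 14570 s ÷ 3600 s/hour = 4.05 hours.

t = 4.05 hours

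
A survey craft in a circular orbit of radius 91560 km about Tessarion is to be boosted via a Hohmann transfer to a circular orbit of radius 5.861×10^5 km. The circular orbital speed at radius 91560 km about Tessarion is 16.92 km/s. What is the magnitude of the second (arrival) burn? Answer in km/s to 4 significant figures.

Δv₂ = 3.211 km/s

From the circular-orbit relation v² = μ/r at r = 91560 km: μ = v²r = (16.92)² × 91560 = 2.62124×10^7 km³/s².
Transfer-ellipse semi-major axis a_t = (r₁ + r₂)/2 = (91560 + 5.861×10^5)/2 = 3.3883×10^5 km.
Circular speed at r = 5.861×10^5 km: v_c = √(μ/r) = 6.6876 km/s.
Transfer-orbit speed at the same r (vis-viva, a = a_t): v_t = √[μ(2/r − 1/a_t)] = 3.4764 km/s.
Δv₂ = |v_t − v_c| = |3.4764 − 6.6876| = 3.211 km/s.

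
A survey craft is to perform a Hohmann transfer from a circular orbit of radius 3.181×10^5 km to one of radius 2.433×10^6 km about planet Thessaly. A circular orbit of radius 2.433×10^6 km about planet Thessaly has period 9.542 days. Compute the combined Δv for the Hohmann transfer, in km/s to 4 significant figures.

From Kepler's third law T² = 4π²r³/μ at r = 2.433×10^6 km, T = 9.542 days = 9.542 × 86400 s = 8.244288×10^5 s: μ = 4π²r³/T² = 8.36527×10^8 km³/s².
Transfer-ellipse semi-major axis a_t = (r₁ + r₂)/2 = (3.181×10^5 + 2.433×10^6)/2 = 1.37555×10^6 km.
At r₁ the circular-orbit speed is v₁ = √(μ/r₁) = 51.28 km/s.
Transfer-orbit speed at r₁ (vis-viva): v_p = √[μ(2/r₁ − 1/a_t)] = 68.20 km/s.
First burn Δv₁ = |v_p − v₁| = 16.92 km/s.
At r₂, v₂ = √(μ/r₂) = 18.543 km/s.
Transfer-orbit speed at r₂: v_a = √[μ(2/r₂ − 1/a_t)] = 8.9169 km/s.
Second burn Δv₂ = |v₂ − v_a| = 9.626 km/s.
Δv = Δv₁ + Δv₂ = 16.92 + 9.626 = 26.55 km/s.

Δv = 26.55 km/s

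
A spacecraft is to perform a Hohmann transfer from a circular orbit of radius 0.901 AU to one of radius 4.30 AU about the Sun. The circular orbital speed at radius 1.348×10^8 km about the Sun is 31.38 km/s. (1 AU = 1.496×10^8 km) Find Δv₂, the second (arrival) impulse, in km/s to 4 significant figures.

Δv₂ = 5.909 km/s

From the circular-orbit relation v² = μ/r at r = 1.348×10^8 km: μ = v²r = (31.38)² × 1.348×10^8 = 1.32738×10^11 km³/s².
In km: r₁ = 0.901 × 1.496×10^8 = 1.347896×10^8 km; r₂ = 4.30 × 1.496×10^8 = 6.4328×10^8 km.
Transfer-ellipse semi-major axis a_t = (r₁ + r₂)/2 = (1.347896×10^8 + 6.4328×10^8)/2 = 3.890348×10^8 km.
On the circular orbit at r = 6.4328×10^8 km, v_c = √(μ/r) = 14.3647 km/s.
Vis-viva on the transfer ellipse at r = 6.4328×10^8 km gives v_t = √[μ(2/r − 1/a_t)] = 8.45535 km/s.
Δv₂ = |v_t − v_c| = |8.45535 − 14.3647| = 5.909 km/s.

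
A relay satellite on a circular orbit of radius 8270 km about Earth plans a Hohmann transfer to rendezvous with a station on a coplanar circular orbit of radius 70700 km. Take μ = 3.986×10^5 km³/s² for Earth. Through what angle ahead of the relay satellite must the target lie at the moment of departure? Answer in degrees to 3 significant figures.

φ = 105°

The Hohmann ellipse has a_t = (r₁ + r₂)/2 = 39485 km.
Transfer time t = π√(a_t³/μ) = 39042 s.
The target's mean motion on its circular orbit is ω₂ = √(μ/r₂³) = 3.3585×10^-5 rad/s.
Angle swept by the target during transfer: ω₂·t = 1.3112 rad = 75.13°.
The relay satellite traverses 180° on the transfer ellipse, so the target must lead by 180° − 75.13° = 105°.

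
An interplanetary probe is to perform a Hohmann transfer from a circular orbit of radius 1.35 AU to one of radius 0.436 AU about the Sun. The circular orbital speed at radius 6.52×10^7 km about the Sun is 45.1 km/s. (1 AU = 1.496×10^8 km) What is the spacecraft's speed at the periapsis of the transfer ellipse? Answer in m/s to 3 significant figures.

v = 55400 m/s

From the circular-orbit relation v² = μ/r at r = 6.52×10^7 km: μ = v²r = (45.1)² × 6.52×10^7 = 1.32617×10^11 km³/s².
In km: r₁ = 1.35 × 1.496×10^8 = 2.0196×10^8 km; r₂ = 0.436 × 1.496×10^8 = 6.52256×10^7 km.
Semi-major axis of the transfer orbit: a_t = (2.0196×10^8 + 6.52256×10^7)/2 = 1.335928×10^8 km.
At periapsis, r = 6.52256×10^7 km.
From the vis-viva equation, v = √[μ(2/r − 1/a_t)] = 55.44 km/s.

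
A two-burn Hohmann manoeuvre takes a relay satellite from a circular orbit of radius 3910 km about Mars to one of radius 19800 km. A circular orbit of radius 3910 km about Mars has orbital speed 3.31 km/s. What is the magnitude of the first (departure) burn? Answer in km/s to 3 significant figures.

From the circular-orbit relation v² = μ/r at r = 3910 km: μ = v²r = (3.31)² × 3910 = 42838.4 km³/s².
Semi-major axis of the transfer orbit: a_t = (3910 + 19800)/2 = 11855 km.
On the circular orbit at r = 3910 km, v_c = √(μ/r) = 3.3100 km/s.
Vis-viva on the transfer ellipse at r = 3910 km gives v_t = √[μ(2/r − 1/a_t)] = 4.2777 km/s.
Δv₁ = |v_t − v_c| = |4.2777 − 3.3100| = 0.9677 km/s.

Δv₁ = 0.968 km/s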